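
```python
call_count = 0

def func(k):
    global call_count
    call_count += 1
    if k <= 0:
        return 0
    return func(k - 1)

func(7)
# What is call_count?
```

Linear recursion stepping by 1: 8 calls from k=7 down to ≤0.

Answer: 8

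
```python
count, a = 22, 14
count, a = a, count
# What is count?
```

Trace:
`count, a = 22, 14` → count = 22; a = 14
`count, a = a, count` → count = 14; a = 22
So count = 14

Answer: 14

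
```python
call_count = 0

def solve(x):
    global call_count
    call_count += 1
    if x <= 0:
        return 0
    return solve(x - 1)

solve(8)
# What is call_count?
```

Linear recursion stepping by 1: 9 calls from x=8 down to ≤0.

Answer: 9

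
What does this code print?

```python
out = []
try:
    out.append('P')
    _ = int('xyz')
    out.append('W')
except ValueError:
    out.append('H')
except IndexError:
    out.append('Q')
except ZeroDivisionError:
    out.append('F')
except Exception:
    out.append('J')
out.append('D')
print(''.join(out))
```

Execution trace: 'P' (try body) → 'H' (except ValueError) → 'D' (after the try/except). Output: PHD

Answer: PHD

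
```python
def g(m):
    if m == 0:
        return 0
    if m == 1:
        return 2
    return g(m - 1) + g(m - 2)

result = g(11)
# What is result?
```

Build up from base cases: g(0)=0, g(1)=2, g(2)=2, g(3)=4, g(4)=6, g(5)=10, g(6)=16, ..., g(11)=178

Answer: 178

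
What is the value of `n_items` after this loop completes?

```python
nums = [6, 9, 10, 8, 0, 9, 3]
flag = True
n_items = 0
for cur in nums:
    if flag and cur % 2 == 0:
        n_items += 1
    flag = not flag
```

Count even values at even positions
`n_items` takes the values: 0 → 1 → 2 → 3

Answer: 3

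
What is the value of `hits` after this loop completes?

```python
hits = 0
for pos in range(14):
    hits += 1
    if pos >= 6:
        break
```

Loop breaks when pos reaches 6, hits is 7
`hits` takes the values: 0 → 1 → 2 → 3 → 4 → 5 → 6 → 7

Answer: 7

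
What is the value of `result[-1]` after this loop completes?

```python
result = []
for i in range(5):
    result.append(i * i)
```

Last element of squares 0 to 4
`result` takes the values: [] → [0] → [0, 1] → [0, 1, 4] → [0, 1, 4, 9] → [0, 1, 4, 9, 16]
So `result[-1]` = 16

Answer: 16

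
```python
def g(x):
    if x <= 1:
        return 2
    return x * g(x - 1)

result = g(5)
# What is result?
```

g(5) = 5 * 4 * 3 * 2 * 2 = 240

Answer: 240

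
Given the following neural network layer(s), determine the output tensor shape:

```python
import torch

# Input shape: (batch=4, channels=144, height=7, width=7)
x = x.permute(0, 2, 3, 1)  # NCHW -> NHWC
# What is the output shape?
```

Input: (4, 144, 7, 7) -> Output: (4, 7, 7, 144)

Answer: (4, 7, 7, 144)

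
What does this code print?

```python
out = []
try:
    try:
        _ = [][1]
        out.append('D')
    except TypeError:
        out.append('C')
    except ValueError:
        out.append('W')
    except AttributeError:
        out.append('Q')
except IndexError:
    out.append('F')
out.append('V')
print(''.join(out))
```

Execution trace: 'F' (outer except IndexError) → 'V' (after the try/except). Output: FV

Answer: FV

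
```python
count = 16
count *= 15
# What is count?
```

Trace:
`count = 16` → count = 16
`count *= 15` → count = 240
So count = 240

Answer: 240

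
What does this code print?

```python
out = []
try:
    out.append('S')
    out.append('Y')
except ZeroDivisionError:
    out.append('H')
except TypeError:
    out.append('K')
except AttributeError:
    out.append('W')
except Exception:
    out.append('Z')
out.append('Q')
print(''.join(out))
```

Execution trace: 'S' (try body) → 'Y' (try body, no exception) → 'Q' (after the try/except). Output: SYQ

Answer: SYQ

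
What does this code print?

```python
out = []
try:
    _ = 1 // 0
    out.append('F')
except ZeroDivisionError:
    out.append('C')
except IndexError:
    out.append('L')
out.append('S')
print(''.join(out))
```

Execution trace: 'C' (except ZeroDivisionError) → 'S' (after the try/except). Output: CS

Answer: CS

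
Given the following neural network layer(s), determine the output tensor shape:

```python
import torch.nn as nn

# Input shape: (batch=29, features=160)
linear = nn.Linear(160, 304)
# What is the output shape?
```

Input: (29, 160) -> Output: (29, 304)

Answer: (29, 304)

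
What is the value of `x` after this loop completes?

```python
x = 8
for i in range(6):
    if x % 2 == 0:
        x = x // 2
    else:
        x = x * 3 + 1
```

Collatz-style transformation from 8
`x` takes the values: 8 → 4 → 2 → 1 → 4 → 2 → 1

Answer: 1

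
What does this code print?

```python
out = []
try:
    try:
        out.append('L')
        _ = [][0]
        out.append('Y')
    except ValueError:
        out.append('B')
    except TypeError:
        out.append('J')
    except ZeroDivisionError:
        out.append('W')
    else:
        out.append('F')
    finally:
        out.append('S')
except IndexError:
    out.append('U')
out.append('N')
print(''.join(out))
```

Execution trace: 'L' (try body) → 'S' (finally) → 'U' (outer except IndexError) → 'N' (after the try/except). Output: LSUN

Answer: LSUN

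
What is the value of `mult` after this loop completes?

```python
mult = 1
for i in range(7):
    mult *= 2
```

2^7 = 128
`mult` takes the values: 1 → 2 → 4 → 8 → 16 → 32 → 64 → 128

Answer: 128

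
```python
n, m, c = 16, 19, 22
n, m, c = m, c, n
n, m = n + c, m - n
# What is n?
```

Trace:
`n, m, c = 16, 19, 22` → n = 16; m = 19; c = 22
`n, m, c = m, c, n` → n = 19; m = 22; c = 16
`n, m = n + c, m - n` → n = 35; m = 3
So n = 35

Answer: 35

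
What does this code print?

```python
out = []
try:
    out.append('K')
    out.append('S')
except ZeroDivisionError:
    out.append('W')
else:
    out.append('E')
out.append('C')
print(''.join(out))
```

Execution trace: 'K' (try body) → 'S' (try body, no exception) → 'E' (else) → 'C' (after the try/except). Output: KSEC

Answer: KSEC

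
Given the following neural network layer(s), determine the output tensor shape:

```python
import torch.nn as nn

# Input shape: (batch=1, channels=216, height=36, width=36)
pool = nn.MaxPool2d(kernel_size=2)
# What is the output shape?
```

Input: (1, 216, 36, 36) -> Output: (1, 216, 18, 18)

Answer: (1, 216, 18, 18)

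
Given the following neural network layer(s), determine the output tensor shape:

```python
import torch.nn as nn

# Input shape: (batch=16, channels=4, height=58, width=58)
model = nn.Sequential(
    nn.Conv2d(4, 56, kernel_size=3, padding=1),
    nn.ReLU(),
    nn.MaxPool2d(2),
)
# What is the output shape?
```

Input: (16, 4, 58, 58) -> after Conv2d: (16, 56, 58, 58) -> after ReLU: (16, 56, 58, 58) -> Output: (16, 56, 29, 29)

Answer: (16, 56, 29, 29)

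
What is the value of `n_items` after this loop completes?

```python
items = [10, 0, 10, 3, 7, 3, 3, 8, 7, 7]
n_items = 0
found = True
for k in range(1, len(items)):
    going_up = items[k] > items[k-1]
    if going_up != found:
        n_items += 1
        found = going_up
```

Count direction changes in [10, 0, 10, 3, 7, 3, 3, 8, 7, 7]
`n_items` takes the values: 0 → 1 → 2 → 3 → 4 → 5 → 6 → 7

Answer: 7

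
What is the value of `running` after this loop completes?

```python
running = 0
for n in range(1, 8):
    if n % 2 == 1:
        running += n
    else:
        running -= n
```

Add odd, subtract even
`running` takes the values: 0 → 1 → -1 → 2 → -2 → 3 → -3 → 4

Answer: 4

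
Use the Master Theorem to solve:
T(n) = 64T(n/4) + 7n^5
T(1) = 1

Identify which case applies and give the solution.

a=64, b=4, f(n)=7n^5. log_4(64) = 3. Since c=5 > 3 and the regularity condition holds (64(n/4)^5 = (64/4^5)n^5 with 64/4^5 < 1), Case 3 applies: T(n) = Θ(f(n)) = O(n^5).

Answer: O(n^5) - Case 3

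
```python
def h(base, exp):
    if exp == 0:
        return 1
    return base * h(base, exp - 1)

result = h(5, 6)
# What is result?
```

h(5, 6) = 5 * 5 * 5 * 5 * 5 * 5 = 15625

Answer: 15625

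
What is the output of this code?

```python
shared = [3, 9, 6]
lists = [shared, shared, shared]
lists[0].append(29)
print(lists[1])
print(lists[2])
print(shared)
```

Key concept: list of same reference.
Step by step:
`shared = [3, 9, 6]` → shared = [3, 9, 6]
`lists = [shared, shared, shared]` → lists = [[3, 9, 6], [3, 9, 6], [3, 9, 6]]
`lists[0].append(29)` → shared = [3, 9, 6, 29]; lists = [[3, 9, 6, 29], [3, 9, 6, 29], [3, 9, 6, 29]]
`print(lists[1])` → prints [3, 9, 6, 29]
`print(lists[2])` → prints [3, 9, 6, 29]
`print(shared)` → prints [3, 9, 6, 29]

Answer:
[3, 9, 6, 29]
[3, 9, 6, 29]
[3, 9, 6, 29]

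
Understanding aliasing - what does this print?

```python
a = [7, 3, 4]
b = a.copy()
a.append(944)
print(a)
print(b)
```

Key concept: list.copy() creates independent copy.
Step by step:
`a = [7, 3, 4]` → a = [7, 3, 4]
`b = a.copy()` → b = [7, 3, 4]
`a.append(944)` → a = [7, 3, 4, 944]
`print(a)` → prints [7, 3, 4, 944]
`print(b)` → prints [7, 3, 4]

Answer:
[7, 3, 4, 944]
[7, 3, 4]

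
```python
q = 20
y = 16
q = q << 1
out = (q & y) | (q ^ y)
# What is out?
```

Trace:
`q = 20` → q = 20
`y = 16` → y = 16
`q = q << 1` → q = 40
`out = (q & y) | (q ^ y)` → out = 56
So out = 56

Answer: 56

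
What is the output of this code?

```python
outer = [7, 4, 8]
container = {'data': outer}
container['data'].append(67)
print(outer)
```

Key concept: dict holds reference to list.
Step by step:
`outer = [7, 4, 8]` → outer = [7, 4, 8]
`container = {'data': outer}` → container = {'data': [7, 4, 8]}
`container['data'].append(67)` → outer = [7, 4, 8, 67]; container = {'data': [7, 4, 8, 67]}
`print(outer)` → prints [7, 4, 8, 67]

Answer: [7, 4, 8, 67]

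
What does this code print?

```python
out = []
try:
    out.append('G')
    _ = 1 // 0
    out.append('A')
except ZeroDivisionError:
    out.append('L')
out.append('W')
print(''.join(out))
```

Execution trace: 'G' (try body) → 'L' (except ZeroDivisionError) → 'W' (after the try/except). Output: GLW

Answer: GLW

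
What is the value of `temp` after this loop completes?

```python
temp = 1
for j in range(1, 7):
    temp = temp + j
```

Start at 1, add 1 through 6
`temp` takes the values: 1 → 2 → 4 → 7 → 11 → 16 → 22

Answer: 22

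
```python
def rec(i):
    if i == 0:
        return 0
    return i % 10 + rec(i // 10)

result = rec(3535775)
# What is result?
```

Sum of digits of 3535775: 5 + 7 + 7 + 5 + 3 + 5 + 3 = 35

Answer: 35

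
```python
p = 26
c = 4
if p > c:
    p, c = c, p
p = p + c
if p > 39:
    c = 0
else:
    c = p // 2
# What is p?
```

Trace:
`p = 26` → p = 26
`c = 4` → c = 4
`if p > c: ...` → p > c is True → p = 4; c = 26
`p = p + c` → p = 30
`if p > 39: ...` → p > 39 is False, take else branch → c = 15
So p = 30

Answer: 30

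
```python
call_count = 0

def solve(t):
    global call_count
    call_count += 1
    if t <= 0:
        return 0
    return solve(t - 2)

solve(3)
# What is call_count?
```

Linear recursion stepping by 2: 3 calls from t=3 down to ≤0.

Answer: 3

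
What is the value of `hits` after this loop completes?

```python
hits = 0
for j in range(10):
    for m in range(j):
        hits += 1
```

Triangle number: 0+1+2+...+9
`hits` takes the values: 0 → 1 → 2 → 3 → 4 → 5 → 6 → 7 → 8 → 9 → 10 → 11 → 12 → 13 → 14 → 15 → 16 → 17 → 18 → 19 → 20 → 21 → 22 → 23 → 24 → 25 → 26 → 27 → 28 → 29 → … → 41 → 42 → 43 → 44 → 45

Answer: 45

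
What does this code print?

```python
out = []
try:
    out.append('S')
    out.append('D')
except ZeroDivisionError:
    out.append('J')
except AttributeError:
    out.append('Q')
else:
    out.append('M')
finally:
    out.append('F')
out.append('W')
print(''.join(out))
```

Execution trace: 'S' (try body) → 'D' (try body, no exception) → 'M' (else) → 'F' (finally) → 'W' (after the try/except). Output: SDMFW

Answer: SDMFW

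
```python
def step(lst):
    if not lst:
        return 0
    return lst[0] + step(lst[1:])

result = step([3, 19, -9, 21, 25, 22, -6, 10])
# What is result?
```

3 + 19 + (-9) + 21 + 25 + 22 + (-6) + 10 + 0 = 85

Answer: 85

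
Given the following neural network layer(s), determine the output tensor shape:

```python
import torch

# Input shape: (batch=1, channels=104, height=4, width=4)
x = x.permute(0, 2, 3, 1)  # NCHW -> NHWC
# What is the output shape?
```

Input: (1, 104, 4, 4) -> Output: (1, 4, 4, 104)

Answer: (1, 4, 4, 104)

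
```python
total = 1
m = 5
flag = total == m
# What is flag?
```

Trace:
`total = 1` → total = 1
`m = 5` → m = 5
`flag = total == m` → flag = False
So flag = False

Answer: False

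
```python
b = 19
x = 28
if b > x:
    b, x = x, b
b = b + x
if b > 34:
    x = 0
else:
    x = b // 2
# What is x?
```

Trace:
`b = 19` → b = 19
`x = 28` → x = 28
`if b > x: ...` → b > x is False → no variable changes
`b = b + x` → b = 47
`if b > 34: ...` → b > 34 is True → x = 0
So x = 0

Answer: 0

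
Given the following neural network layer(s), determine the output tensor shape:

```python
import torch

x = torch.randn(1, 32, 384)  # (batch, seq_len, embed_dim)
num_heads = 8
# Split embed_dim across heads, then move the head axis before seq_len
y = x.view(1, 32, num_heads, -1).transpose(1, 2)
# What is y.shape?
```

Input: (1, 32, 384) -> head_dim = 384 // 8 = 48; after view: (1, 32, 8, 48) -> after transpose(1, 2): (1, 8, 32, 48) -> Output: (1, 8, 32, 48)

Answer: (1, 8, 32, 48)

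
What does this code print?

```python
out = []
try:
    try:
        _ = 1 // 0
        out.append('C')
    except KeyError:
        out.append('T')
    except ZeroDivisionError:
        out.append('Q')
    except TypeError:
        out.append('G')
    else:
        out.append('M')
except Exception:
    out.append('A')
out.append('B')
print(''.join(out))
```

Execution trace: 'Q' (inner except ZeroDivisionError) → 'B' (after the try/except). Output: QB

Answer: QB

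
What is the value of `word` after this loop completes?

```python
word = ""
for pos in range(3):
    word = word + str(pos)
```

Concatenate digits 0 to 2
`word` takes the values: "" → "0" → "01" → "012"

Answer: "012"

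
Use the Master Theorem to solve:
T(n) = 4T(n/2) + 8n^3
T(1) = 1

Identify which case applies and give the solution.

a=4, b=2, f(n)=8n^3. log_2(4) = 2. Since c=3 > 2 and the regularity condition holds (4(n/2)^3 = (4/2^3)n^3 with 4/2^3 < 1), Case 3 applies: T(n) = Θ(f(n)) = O(n^3).

Answer: O(n^3) - Case 3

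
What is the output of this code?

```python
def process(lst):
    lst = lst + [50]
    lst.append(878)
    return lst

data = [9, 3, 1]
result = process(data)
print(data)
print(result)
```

Key concept: rebinding parameter vs mutation.
Step by step:
`data = [9, 3, 1]` → data = [9, 3, 1]
`result = process(data)` → result = [9, 3, 1, 50, 878]
`print(data)` → prints [9, 3, 1]
`print(result)` → prints [9, 3, 1, 50, 878]

Answer:
[9, 3, 1]
[9, 3, 1, 50, 878]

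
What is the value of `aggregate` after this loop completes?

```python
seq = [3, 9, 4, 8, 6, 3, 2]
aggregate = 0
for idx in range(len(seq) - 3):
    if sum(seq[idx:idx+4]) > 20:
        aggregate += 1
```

Count windows with sum > 20
`aggregate` takes the values: 0 → 1 → 2 → 3

Answer: 3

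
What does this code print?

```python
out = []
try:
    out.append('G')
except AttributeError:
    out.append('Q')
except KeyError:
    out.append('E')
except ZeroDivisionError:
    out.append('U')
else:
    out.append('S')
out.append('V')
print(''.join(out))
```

Execution trace: 'G' (try body, no exception) → 'S' (else) → 'V' (after the try/except). Output: GSV

Answer: GSV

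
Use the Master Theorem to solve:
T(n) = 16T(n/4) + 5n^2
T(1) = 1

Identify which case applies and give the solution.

a=16, b=4, f(n)=5n^2. log_4(16) = 2. Since c=2 = 2, Case 2 applies: T(n) = Θ(n^log_b(a) · log n) = O(n^2 log n).

Answer: O(n^2 log n) - Case 2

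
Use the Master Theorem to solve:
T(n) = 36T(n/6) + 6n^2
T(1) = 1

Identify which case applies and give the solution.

a=36, b=6, f(n)=6n^2. log_6(36) = 2. Since c=2 = 2, Case 2 applies: T(n) = Θ(n^log_b(a) · log n) = O(n^2 log n).

Answer: O(n^2 log n) - Case 2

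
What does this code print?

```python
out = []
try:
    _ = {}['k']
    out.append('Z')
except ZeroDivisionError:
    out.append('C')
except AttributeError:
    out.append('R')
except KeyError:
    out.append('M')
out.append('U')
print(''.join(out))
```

Execution trace: 'M' (except KeyError) → 'U' (after the try/except). Output: MU

Answer: MU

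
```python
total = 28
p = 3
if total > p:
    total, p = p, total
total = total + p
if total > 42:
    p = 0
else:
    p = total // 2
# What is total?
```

Trace:
`total = 28` → total = 28
`p = 3` → p = 3
`if total > p: ...` → total > p is True → total = 3; p = 28
`total = total + p` → total = 31
`if total > 42: ...` → total > 42 is False, take else branch → p = 15
So total = 31

Answer: 31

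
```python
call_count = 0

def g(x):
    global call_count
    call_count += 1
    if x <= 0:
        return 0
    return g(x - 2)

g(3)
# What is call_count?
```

Linear recursion stepping by 2: 3 calls from x=3 down to ≤0.

Answer: 3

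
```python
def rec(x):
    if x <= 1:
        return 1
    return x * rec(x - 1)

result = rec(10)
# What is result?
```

rec(10) = 10 * 9 * 8 * 7 * 6 * 5 * 4 * 3 * 2 * 1 = 3628800

Answer: 3628800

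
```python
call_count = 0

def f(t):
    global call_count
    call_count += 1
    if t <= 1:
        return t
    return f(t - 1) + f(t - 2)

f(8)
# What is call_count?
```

Calls(t) = 1 + Calls(t-1) + Calls(t-2); Calls(0)=Calls(1)=1. For t=8 this gives 67.

Answer: 67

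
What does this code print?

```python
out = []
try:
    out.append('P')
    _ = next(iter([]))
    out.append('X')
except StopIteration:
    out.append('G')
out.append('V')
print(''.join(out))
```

Execution trace: 'P' (try body) → 'G' (except StopIteration) → 'V' (after the try/except). Output: PGV

Answer: PGV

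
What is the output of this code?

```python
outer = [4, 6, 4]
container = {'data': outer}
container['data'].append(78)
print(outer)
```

Key concept: dict holds reference to list.
Step by step:
`outer = [4, 6, 4]` → outer = [4, 6, 4]
`container = {'data': outer}` → container = {'data': [4, 6, 4]}
`container['data'].append(78)` → outer = [4, 6, 4, 78]; container = {'data': [4, 6, 4, 78]}
`print(outer)` → prints [4, 6, 4, 78]

Answer: [4, 6, 4, 78]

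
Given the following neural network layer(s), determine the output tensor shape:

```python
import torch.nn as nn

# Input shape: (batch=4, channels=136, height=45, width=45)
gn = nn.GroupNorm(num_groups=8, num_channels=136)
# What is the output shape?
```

Input: (4, 136, 45, 45) -> Output: (4, 136, 45, 45)

Answer: (4, 136, 45, 45)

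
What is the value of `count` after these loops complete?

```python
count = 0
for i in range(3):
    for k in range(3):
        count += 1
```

3 * 3 = 9
`count` takes the values: 0 → 1 → 2 → 3 → 4 → 5 → 6 → 7 → 8 → 9

Answer: 9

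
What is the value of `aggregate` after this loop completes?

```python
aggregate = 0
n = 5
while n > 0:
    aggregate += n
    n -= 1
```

Sum 5 down to 1
`aggregate` takes the values: 0 → 5 → 9 → 12 → 14 → 15

Answer: 15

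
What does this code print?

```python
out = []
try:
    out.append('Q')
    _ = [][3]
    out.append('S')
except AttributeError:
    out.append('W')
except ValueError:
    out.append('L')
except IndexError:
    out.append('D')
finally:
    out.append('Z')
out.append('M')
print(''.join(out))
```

Execution trace: 'Q' (try body) → 'D' (except IndexError) → 'Z' (finally) → 'M' (after the try/except). Output: QDZM

Answer: QDZM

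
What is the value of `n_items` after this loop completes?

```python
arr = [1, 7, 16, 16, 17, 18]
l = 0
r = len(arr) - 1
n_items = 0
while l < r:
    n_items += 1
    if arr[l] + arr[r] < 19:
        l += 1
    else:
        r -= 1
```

Steps to find pair summing to 19
`n_items` takes the values: 0 → 1 → 2 → 3 → 4 → 5

Answer: 5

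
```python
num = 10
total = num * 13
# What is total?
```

Trace:
`num = 10` → num = 10
`total = num * 13` → total = 130
So total = 130

Answer: 130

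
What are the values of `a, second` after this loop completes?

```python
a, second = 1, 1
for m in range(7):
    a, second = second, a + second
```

Fibonacci: after 7 iterations
`a, second` takes the values: (1, 1) → (1, 2) → (2, 3) → (3, 5) → (5, 8) → (8, 13) → (13, 21) → (21, 34)

Answer: 21, 34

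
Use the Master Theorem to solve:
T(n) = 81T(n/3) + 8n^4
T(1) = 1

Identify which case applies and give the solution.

a=81, b=3, f(n)=8n^4. log_3(81) = 4. Since c=4 = 4, Case 2 applies: T(n) = Θ(n^log_b(a) · log n) = O(n^4 log n).

Answer: O(n^4 log n) - Case 2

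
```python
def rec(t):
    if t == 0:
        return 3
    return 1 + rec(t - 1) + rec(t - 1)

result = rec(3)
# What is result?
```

rec(t) = 1 + 2·rec(t-1), rec(0)=3. Closed form: (3+1)·2^3 - 1 = 31.

Answer: 31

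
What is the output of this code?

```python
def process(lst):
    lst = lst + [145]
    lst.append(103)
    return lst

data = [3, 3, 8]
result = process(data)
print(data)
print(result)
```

Key concept: rebinding parameter vs mutation.
Step by step:
`data = [3, 3, 8]` → data = [3, 3, 8]
`result = process(data)` → result = [3, 3, 8, 145, 103]
`print(data)` → prints [3, 3, 8]
`print(result)` → prints [3, 3, 8, 145, 103]

Answer:
[3, 3, 8]
[3, 3, 8, 145, 103]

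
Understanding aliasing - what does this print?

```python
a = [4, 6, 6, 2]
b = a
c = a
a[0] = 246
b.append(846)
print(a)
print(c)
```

Key concept: multiple aliases.
Step by step:
`a = [4, 6, 6, 2]` → a = [4, 6, 6, 2]
`b = a` → b = [4, 6, 6, 2] (same object as a)
`c = a` → c = [4, 6, 6, 2] (same object as a, b)
`a[0] = 246` → a = [246, 6, 6, 2] (same object as b, c); b = [246, 6, 6, 2] (same object as a, c); c = [246, 6, 6, 2] (same object as a, b)
`b.append(846)` → a = [246, 6, 6, 2, 846] (same object as b, c); b = [246, 6, 6, 2, 846] (same object as a, c); c = [246, 6, 6, 2, 846] (same object as a, b)
`print(a)` → prints [246, 6, 6, 2, 846]
`print(c)` → prints [246, 6, 6, 2, 846]

Answer:
[246, 6, 6, 2, 846]
[246, 6, 6, 2, 846]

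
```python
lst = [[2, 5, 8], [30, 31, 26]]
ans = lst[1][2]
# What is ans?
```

Trace:
`lst = [[2, 5, 8], [30, 31, 26]]` → lst = [[2, 5, 8], [30, 31, 26]]
`ans = lst[1][2]` → ans = 26
So ans = 26

Answer: 26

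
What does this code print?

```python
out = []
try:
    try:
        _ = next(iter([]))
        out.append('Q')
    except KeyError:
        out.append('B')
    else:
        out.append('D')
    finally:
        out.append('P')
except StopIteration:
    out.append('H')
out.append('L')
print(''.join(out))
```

Execution trace: 'P' (finally) → 'H' (outer except StopIteration) → 'L' (after the try/except). Output: PHL

Answer: PHL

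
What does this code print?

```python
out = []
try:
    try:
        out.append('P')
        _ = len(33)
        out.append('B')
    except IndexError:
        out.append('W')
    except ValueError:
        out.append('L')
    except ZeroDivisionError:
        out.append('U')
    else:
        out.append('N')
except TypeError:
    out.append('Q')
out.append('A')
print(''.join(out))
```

Execution trace: 'P' (try body) → 'Q' (outer except TypeError) → 'A' (after the try/except). Output: PQA

Answer: PQA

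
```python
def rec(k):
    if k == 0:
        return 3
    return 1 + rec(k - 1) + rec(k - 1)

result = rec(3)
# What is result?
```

rec(k) = 1 + 2·rec(k-1), rec(0)=3. Closed form: (3+1)·2^3 - 1 = 31.

Answer: 31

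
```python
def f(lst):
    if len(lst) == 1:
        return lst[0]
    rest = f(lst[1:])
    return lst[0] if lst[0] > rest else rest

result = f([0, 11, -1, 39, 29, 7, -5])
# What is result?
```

Recursive max over [0, 11, -1, 39, 29, 7, -5] = 39

Answer: 39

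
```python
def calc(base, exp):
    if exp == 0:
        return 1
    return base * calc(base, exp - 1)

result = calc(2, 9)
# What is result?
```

calc(2, 9) = 2 * 2 * 2 * 2 * 2 * 2 * 2 * 2 * 2 = 512

Answer: 512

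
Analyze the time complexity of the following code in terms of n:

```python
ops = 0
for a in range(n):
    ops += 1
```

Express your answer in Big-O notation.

Each loop level contributes: n. Multiplying the contributions gives O(n).

Answer: O(n)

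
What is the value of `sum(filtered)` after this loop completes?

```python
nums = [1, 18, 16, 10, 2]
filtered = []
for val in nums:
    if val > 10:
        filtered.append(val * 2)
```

Sum of doubled values > 10
`filtered` takes the values: [] → [36] → [36, 32]
So `sum(filtered)` = 68

Answer: 68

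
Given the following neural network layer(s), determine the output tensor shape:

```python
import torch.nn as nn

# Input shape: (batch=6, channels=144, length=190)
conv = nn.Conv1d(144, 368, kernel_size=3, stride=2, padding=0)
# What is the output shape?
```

Input: (6, 144, 190) -> Output: (6, 368, 94)

Answer: (6, 368, 94)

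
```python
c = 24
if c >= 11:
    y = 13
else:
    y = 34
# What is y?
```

Trace:
`c = 24` → c = 24
`if c >= 11: ...` → c >= 11 is True → y = 13
So y = 13

Answer: 13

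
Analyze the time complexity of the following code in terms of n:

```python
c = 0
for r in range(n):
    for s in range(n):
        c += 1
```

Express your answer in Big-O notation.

Each loop level contributes: n × n. Multiplying the contributions gives O(n^2).

Answer: O(n^2)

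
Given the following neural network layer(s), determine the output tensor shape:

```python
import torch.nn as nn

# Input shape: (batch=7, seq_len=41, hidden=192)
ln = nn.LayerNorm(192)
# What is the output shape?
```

Input: (7, 41, 192) -> Output: (7, 41, 192)

Answer: (7, 41, 192)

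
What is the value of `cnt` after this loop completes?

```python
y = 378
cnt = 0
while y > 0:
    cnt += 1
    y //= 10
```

Count digits by repeated division by 10
`cnt` takes the values: 0 → 1 → 2 → 3

Answer: 3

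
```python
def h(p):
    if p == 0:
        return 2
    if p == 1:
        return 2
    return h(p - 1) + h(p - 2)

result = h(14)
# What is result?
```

Build up from base cases: h(0)=2, h(1)=2, h(2)=4, h(3)=6, h(4)=10, h(5)=16, h(6)=26, ..., h(14)=1220

Answer: 1220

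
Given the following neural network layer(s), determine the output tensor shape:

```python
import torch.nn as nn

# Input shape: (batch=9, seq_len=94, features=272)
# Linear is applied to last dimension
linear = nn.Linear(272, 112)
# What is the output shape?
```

Input: (9, 94, 272) -> Output: (9, 94, 112)

Answer: (9, 94, 112)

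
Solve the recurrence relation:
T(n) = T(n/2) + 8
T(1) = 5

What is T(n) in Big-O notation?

Each step divides n by 2 and adds 8. After log_2(n) steps we reach T(1)=5. So T(n) = 8·log_2(n) + 5 = O(log n).

Answer: O(log n)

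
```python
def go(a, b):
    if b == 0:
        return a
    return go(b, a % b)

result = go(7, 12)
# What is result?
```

go(7, 12) -> go(12, 7) -> go(7, 5) -> go(5, 2) -> go(2, 1) -> go(1, 0) -> 1

Answer: 1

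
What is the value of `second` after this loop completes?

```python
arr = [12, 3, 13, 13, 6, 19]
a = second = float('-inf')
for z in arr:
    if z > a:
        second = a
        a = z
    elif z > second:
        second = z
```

Second largest (with repeats) in [12, 3, 13, 13, 6, 19]
`second` takes the values: -inf → 3 → 12 → 13

Answer: 13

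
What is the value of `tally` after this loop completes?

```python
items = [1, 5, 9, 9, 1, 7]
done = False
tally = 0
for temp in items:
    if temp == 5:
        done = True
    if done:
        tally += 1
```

Count elements after first 5 in [1, 5, 9, 9, 1, 7]
`tally` takes the values: 0 → 1 → 2 → 3 → 4 → 5

Answer: 5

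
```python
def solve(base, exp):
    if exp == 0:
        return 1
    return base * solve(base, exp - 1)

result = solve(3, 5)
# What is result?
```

solve(3, 5) = 3 * 3 * 3 * 3 * 3 = 243

Answer: 243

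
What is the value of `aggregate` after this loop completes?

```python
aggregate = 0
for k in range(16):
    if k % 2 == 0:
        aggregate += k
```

Sum of even numbers 0 to 15
`aggregate` takes the values: 0 → 2 → 6 → 12 → 20 → 30 → 42 → 56

Answer: 56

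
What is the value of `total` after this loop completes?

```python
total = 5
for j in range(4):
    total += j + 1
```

Start at 5, add 1 to 4 = 15
`total` takes the values: 5 → 6 → 8 → 11 → 15

Answer: 15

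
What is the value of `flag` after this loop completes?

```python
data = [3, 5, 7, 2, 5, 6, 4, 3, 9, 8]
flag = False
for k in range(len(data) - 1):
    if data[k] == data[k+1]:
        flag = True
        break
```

Check consecutive duplicates in [3, 5, 7, 2, 5, 6, 4, 3, 9, 8]
`flag` takes the values: False

Answer: False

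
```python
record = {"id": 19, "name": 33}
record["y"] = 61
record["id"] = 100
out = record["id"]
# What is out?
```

Trace:
`record = {"id": 19, "name": 33}` → record = {'id': 19, 'name': 33}
`record["y"] = 61` → record = {'id': 19, 'name': 33, 'y': 61}
`record["id"] = 100` → record = {'id': 100, 'name': 33, 'y': 61}
`out = record["id"]` → out = 100
So out = 100

Answer: 100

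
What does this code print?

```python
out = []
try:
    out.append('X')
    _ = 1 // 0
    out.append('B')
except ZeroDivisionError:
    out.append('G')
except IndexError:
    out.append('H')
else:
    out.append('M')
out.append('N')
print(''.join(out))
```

Execution trace: 'X' (try body) → 'G' (except ZeroDivisionError) → 'N' (after the try/except). Output: XGN

Answer: XGN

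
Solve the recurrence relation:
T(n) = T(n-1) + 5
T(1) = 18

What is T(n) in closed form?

Unrolling: T(n) = T(1) + 5·(n-1) = 18 + 5(n-1) = 5n + 13.

Answer: T(n) = 5n + 13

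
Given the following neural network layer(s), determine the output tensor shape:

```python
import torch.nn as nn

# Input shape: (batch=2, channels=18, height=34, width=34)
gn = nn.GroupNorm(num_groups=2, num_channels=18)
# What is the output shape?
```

Input: (2, 18, 34, 34) -> Output: (2, 18, 34, 34)

Answer: (2, 18, 34, 34)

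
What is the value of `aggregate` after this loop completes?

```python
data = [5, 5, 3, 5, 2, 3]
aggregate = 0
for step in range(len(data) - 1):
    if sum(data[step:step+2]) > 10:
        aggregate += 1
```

Count windows with sum > 10
`aggregate` takes the values: 0

Answer: 0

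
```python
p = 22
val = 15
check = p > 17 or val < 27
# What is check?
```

Trace:
`p = 22` → p = 22
`val = 15` → val = 15
`check = p > 17 or val < 27` → check = True
So check = True

Answer: True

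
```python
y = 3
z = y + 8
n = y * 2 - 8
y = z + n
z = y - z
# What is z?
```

Trace:
`y = 3` → y = 3
`z = y + 8` → z = 11
`n = y * 2 - 8` → n = -2
`y = z + n` → y = 9
`z = y - z` → z = -2
So z = -2

Answer: -2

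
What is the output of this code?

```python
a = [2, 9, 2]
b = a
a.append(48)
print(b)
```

Key concept: basic list aliasing.
Step by step:
`a = [2, 9, 2]` → a = [2, 9, 2]
`b = a` → b = [2, 9, 2] (same object as a)
`a.append(48)` → a = [2, 9, 2, 48] (same object as b); b = [2, 9, 2, 48] (same object as a)
`print(b)` → prints [2, 9, 2, 48]

Answer: [2, 9, 2, 48]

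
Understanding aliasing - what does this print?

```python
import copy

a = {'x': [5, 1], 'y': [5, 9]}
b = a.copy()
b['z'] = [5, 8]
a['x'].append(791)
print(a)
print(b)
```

Key concept: shallow copy of dict with mutable values.
Step by step:
`a = {'x': [5, 1], 'y': [5, 9]}` → a = {'x': [5, 1], 'y': [5, 9]}
`b = a.copy()` → b = {'x': [5, 1], 'y': [5, 9]}
`b['z'] = [5, 8]` → b = {'x': [5, 1], 'y': [5, 9], 'z': [5, 8]}
`a['x'].append(791)` → a = {'x': [5, 1, 791], 'y': [5, 9]}; b = {'x': [5, 1, 791], 'y': [5, 9], 'z': [5, 8]}
`print(a)` → prints {'x': [5, 1, 791], 'y': [5, 9]}
`print(b)` → prints {'x': [5, 1, 791], 'y': [5, 9], 'z': [5, 8]}

Answer:
{'x': [5, 1, 791], 'y': [5, 9]}
{'x': [5, 1, 791], 'y': [5, 9], 'z': [5, 8]}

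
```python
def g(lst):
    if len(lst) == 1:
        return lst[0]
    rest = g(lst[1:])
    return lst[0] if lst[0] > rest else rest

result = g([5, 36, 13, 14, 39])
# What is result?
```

Recursive max over [5, 36, 13, 14, 39] = 39

Answer: 39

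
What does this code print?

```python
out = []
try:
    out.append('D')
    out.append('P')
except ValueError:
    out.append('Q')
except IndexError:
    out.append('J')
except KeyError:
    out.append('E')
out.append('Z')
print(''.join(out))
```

Execution trace: 'D' (try body) → 'P' (try body, no exception) → 'Z' (after the try/except). Output: DPZ

Answer: DPZ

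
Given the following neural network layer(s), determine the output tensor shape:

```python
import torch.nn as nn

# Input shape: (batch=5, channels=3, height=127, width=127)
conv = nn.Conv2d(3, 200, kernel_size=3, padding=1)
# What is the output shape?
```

Input: (5, 3, 127, 127) -> Output: (5, 200, 127, 127)

Answer: (5, 200, 127, 127)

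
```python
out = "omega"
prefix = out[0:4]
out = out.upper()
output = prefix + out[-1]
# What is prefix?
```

Trace:
`out = "omega"` → out = 'omega'
`prefix = out[0:4]` → prefix = 'omeg'
`out = out.upper()` → out = 'OMEGA'
`output = prefix + out[-1]` → output = 'omegA'
So prefix = 'omeg'

Answer: 'omeg'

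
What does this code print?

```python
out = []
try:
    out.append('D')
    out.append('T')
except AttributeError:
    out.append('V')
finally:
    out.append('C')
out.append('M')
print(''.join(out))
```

Execution trace: 'D' (try body) → 'T' (try body, no exception) → 'C' (finally) → 'M' (after the try/except). Output: DTCM

Answer: DTCM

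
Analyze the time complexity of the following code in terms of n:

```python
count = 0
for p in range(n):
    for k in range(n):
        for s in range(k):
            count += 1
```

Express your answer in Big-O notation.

Each loop level contributes: n × n × n. Multiplying the contributions gives O(n^3).

Answer: O(n^3)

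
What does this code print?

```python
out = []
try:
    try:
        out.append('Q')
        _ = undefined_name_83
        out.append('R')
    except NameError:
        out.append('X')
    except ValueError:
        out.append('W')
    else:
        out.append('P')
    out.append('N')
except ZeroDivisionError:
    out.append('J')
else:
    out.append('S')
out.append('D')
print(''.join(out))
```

Execution trace: 'Q' (inner try body) → 'X' (inner except NameError) → 'N' (try body, no exception) → 'S' (else) → 'D' (after the try/except). Output: QXNSD

Answer: QXNSD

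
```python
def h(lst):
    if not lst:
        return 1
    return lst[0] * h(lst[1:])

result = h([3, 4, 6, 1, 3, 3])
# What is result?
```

Product over [3, 4, 6, 1, 3, 3] = 3 * 4 * 6 * 1 * 3 * 3 = 648

Answer: 648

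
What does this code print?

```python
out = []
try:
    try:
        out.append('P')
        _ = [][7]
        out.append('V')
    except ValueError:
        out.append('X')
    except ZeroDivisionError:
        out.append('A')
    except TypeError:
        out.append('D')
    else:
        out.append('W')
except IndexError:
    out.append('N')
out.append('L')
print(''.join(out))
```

Execution trace: 'P' (try body) → 'N' (outer except IndexError) → 'L' (after the try/except). Output: PNL

Answer: PNL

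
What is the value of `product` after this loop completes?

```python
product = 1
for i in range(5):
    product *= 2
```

2^5 = 32
`product` takes the values: 1 → 2 → 4 → 8 → 16 → 32

Answer: 32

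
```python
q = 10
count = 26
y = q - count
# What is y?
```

Trace:
`q = 10` → q = 10
`count = 26` → count = 26
`y = q - count` → y = -16
So y = -16

Answer: -16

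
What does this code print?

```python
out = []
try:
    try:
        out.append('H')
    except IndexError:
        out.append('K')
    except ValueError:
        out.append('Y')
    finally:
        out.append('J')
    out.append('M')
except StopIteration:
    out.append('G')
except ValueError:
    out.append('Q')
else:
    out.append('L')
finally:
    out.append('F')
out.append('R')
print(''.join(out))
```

Execution trace: 'H' (inner try body, no exception) → 'J' (inner finally) → 'M' (try body, no exception) → 'L' (else) → 'F' (finally) → 'R' (after the try/except). Output: HJMLFR

Answer: HJMLFR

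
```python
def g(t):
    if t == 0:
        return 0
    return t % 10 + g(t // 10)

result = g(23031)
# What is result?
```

Sum of digits of 23031: 1 + 3 + 0 + 3 + 2 = 9

Answer: 9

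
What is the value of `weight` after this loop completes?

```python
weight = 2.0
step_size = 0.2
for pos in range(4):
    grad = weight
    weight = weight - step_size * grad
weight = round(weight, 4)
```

Gradient descent: w = 2.0 * (1 - 0.2)^4
`weight` takes the values: 2.0 → 1.6 → 1.28 → 1.024 → 0.8192

Answer: 0.8192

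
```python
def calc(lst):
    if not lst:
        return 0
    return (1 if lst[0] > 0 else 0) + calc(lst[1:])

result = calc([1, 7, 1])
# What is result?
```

Count of positive elements in [1, 7, 1] = 3

Answer: 3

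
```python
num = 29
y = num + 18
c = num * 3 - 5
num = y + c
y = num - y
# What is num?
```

Trace:
`num = 29` → num = 29
`y = num + 18` → y = 47
`c = num * 3 - 5` → c = 82
`num = y + c` → num = 129
`y = num - y` → y = 82
So num = 129

Answer: 129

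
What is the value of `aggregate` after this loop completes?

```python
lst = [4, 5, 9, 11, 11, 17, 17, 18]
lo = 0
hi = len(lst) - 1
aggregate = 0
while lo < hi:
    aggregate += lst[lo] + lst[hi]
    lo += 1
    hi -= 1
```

Sum of pairs from ends
`aggregate` takes the values: 0 → 22 → 44 → 70 → 92

Answer: 92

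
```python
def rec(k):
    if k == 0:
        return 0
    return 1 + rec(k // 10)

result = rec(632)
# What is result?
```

Count of digits of 632: 3

Answer: 3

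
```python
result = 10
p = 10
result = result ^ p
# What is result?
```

Trace:
`result = 10` → result = 10
`p = 10` → p = 10
`result = result ^ p` → result = 0
So result = 0

Answer: 0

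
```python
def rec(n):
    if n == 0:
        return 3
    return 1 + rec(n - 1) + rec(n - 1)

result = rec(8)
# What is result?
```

rec(n) = 1 + 2·rec(n-1), rec(0)=3. Closed form: (3+1)·2^8 - 1 = 1023.

Answer: 1023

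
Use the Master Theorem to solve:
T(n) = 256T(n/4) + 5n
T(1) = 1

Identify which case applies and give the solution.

a=256, b=4, f(n)=5n. log_4(256) = 4. Since c=1 < 4, Case 1 applies: T(n) = Θ(n^log_b(a)) = O(n^4).

Answer: O(n^4) - Case 1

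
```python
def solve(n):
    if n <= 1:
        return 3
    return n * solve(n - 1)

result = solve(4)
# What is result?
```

solve(4) = 4 * 3 * 2 * 3 = 72

Answer: 72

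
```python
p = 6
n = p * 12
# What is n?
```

Trace:
`p = 6` → p = 6
`n = p * 12` → n = 72
So n = 72

Answer: 72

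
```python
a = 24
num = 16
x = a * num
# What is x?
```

Trace:
`a = 24` → a = 24
`num = 16` → num = 16
`x = a * num` → x = 384
So x = 384

Answer: 384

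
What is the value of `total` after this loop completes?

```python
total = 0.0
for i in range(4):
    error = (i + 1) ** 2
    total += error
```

Sum of squared losses 1² + 2² + ... + 4²
`total` takes the values: 0.0 → 1.0 → 5.0 → 14.0 → 30.0

Answer: 30.0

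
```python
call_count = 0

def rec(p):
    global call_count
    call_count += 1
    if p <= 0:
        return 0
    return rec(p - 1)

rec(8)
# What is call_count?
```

Linear recursion stepping by 1: 9 calls from p=8 down to ≤0.

Answer: 9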